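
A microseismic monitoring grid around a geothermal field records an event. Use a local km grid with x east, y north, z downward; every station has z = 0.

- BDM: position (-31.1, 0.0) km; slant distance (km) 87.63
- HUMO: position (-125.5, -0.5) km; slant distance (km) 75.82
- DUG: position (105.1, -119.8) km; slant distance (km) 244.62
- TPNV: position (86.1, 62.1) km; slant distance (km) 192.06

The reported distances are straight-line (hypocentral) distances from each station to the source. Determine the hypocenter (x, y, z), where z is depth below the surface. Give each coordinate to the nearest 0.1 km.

(-88.6, 15.0, 64.4)

Each station gives a sphere (x−x_i)² + (y−y_i)² + z² = d_i² (stations at z=0).
Subtracting the BDM sphere from HUMO and DUG: z² cancels, leaving linear equations in x and y:
-188.8 x − 1.0 y = 16713.63
272.4 x − 239.6 y = -27729.09
Solving: x ≈ -88.605, y ≈ 14.996 km (keep extra digits for the depth step; rounded: -88.6, 15.0).
Then from the BDM sphere: z² = 87.63² − (x + 31.1)² − y² with x = -88.605, y = 14.996, so z ≈ 64.400 ≈ 64.4 km.
Check against TPNV (with the unrounded solution): distance 192.06 ≈ 192.06 km. ✓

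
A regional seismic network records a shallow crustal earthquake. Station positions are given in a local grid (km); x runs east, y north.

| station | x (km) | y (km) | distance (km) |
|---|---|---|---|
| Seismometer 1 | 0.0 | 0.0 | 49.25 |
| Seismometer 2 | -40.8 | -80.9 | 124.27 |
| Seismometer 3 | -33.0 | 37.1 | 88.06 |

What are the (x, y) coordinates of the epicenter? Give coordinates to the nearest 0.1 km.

Circle about each station: x² + y² = 49.25²; (x + 40.8)² + (y + 80.9)² = 124.27²; (x + 33.0)² + (y − 37.1)² = 88.06².
Subtracting the Seismometer 1 equation from the Seismometer 2 and Seismometer 3 equations removes the quadratic terms:
-81.6 x − 161.8 y = -4808.02
-66.0 x + 74.2 y = -2863.59
Solving the 2×2 system: x ≈ 49.0, y ≈ 5.0 km.

49.0 km east, 5.0 km north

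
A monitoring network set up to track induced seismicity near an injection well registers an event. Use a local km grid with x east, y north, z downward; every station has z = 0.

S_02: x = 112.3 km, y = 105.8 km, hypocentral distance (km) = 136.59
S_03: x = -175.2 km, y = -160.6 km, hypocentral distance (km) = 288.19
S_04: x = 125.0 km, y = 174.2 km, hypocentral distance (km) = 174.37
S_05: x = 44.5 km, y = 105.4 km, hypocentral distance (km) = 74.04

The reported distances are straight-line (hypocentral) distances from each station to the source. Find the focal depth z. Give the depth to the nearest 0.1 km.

z ≈ 28.9 km

Each station gives a sphere (x−x_i)² + (y−y_i)² + z² = d_i² (stations at z=0).
Subtracting the S_02 sphere from S_03 and S_04: z² cancels, leaving linear equations in x and y:
-575.0 x − 532.8 y = -31714.18
25.4 x + 136.8 y = 10417.64
Solving: x ≈ -18.610, y ≈ 79.608 km (keep extra digits for the depth step; rounded: -18.6, 79.6).
Then from the S_02 sphere: z² = 136.59² − (x − 112.3)² − (y − 105.8)² with x = -18.610, y = 79.608, so z ≈ 28.868 ≈ 28.9 km.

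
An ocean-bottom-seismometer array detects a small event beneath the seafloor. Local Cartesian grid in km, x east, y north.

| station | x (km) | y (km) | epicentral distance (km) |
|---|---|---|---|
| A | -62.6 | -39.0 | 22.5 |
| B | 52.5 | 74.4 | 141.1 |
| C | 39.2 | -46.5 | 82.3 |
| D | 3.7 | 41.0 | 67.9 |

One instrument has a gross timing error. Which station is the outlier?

D

Solve using three stations at a time. Using A, B, C (subtract circle equations pairwise → linear system) gives (x, y) ≈ (-41.6, -30.8).
Distances from that point to each station vs reported:
  A: calculated 22.6 vs reported 22.5 → residual 0.1 km
  B: calculated 141.1 vs reported 141.1 → residual 0.0 km
  C: calculated 82.3 vs reported 82.3 → residual 0.0 km
  D: calculated 84.9 vs reported 67.9 → residual 17.0 km
A, B, C are mutually consistent (residuals ≈ 0); D is off by 17.0 km.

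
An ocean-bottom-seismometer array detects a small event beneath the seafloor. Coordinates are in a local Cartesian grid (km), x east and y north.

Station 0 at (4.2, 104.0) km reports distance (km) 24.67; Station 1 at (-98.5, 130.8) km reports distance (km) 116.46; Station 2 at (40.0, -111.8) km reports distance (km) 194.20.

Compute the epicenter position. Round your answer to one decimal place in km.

Circle about each station: (x − 4.2)² + (y − 104.0)² = 24.67²; (x + 98.5)² + (y − 130.8)² = 116.46²; (x − 40.0)² + (y + 111.8)² = 194.20².
Subtracting the Station 0 equation from the Station 1 and Station 2 equations removes the quadratic terms:
-205.4 x + 53.6 y = 3022.93
71.6 x − 431.6 y = -33839.43
Solving the 2×2 system: x ≈ 6.0, y ≈ 79.4 km.
Check against Station 0 (with the unrounded x, y): √((x − 4.2)²+(y − 104.0)²) = 24.67 ≈ 24.67 km. ✓

x ≈ 6.0 km, y ≈ 79.4 km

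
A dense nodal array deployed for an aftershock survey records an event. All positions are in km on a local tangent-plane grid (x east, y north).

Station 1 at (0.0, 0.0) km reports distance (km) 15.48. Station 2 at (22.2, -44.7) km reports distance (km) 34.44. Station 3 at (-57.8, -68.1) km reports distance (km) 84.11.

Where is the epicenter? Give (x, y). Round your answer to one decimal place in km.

x ≈ 6.6 km, y ≈ -14.0 km

Circle about each station: x² + y² = 15.48²; (x − 22.2)² + (y + 44.7)² = 34.44²; (x + 57.8)² + (y + 68.1)² = 84.11².
Subtracting the Station 1 equation from the Station 2 and Station 3 equations removes the quadratic terms:
44.4 x − 89.4 y = 1544.45
-115.6 x − 136.2 y = 1143.59
Solving the 2×2 system: x ≈ 6.6, y ≈ -14.0 km.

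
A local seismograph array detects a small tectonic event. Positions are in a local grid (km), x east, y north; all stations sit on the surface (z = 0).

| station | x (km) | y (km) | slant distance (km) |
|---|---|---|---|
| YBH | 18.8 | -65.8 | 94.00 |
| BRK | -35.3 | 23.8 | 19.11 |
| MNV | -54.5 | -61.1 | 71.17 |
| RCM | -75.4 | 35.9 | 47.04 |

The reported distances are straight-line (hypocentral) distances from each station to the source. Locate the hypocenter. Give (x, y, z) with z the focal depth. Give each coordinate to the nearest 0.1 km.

(-39.0, 7.7, 9.6)

Each station gives a sphere (x−x_i)² + (y−y_i)² + z² = d_i² (stations at z=0).
Subtracting the YBH sphere from BRK and MNV: z² cancels, leaving linear equations in x and y:
-108.2 x + 179.2 y = 5600.26
-146.6 x + 9.4 y = 5791.21
Solving: x ≈ -39.010, y ≈ 7.697 km (keep extra digits for the depth step; rounded: -39.0, 7.7).
Then from the YBH sphere: z² = 94.00² − (x − 18.8)² − (y + 65.8)² with x = -39.010, y = 7.697, so z ≈ 9.602 ≈ 9.6 km.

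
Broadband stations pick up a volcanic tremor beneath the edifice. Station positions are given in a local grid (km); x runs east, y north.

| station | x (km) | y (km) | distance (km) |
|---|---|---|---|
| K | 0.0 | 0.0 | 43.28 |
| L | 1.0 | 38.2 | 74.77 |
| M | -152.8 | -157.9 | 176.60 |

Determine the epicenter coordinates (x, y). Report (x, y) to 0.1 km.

-32.4 km east, -28.7 km north

Circle about each station: x² + y² = 43.28²; (x − 1.0)² + (y − 38.2)² = 74.77²; (x + 152.8)² + (y + 157.9)² = 176.60².
Subtracting the K equation from the L and M equations removes the quadratic terms:
2.0 x + 76.4 y = -2257.15
-305.6 x − 315.8 y = 18965.85
Solving the 2×2 system: x ≈ -32.4, y ≈ -28.7 km.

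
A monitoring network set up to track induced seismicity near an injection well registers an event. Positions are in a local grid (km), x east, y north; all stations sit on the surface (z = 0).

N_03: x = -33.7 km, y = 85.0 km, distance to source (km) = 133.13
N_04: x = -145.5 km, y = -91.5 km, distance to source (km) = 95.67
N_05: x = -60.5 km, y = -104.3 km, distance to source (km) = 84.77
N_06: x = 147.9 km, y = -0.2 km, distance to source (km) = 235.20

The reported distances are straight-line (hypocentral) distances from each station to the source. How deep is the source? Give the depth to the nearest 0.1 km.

40.0 km

Each station gives a sphere (x−x_i)² + (y−y_i)² + z² = d_i² (stations at z=0).
Subtracting the N_03 sphere from N_04 and N_05: z² cancels, leaving linear equations in x and y:
-223.6 x − 353.0 y = 29752.66
-53.6 x − 378.6 y = 16715.69
Solving: x ≈ -81.597, y ≈ -32.599 km (keep extra digits for the depth step; rounded: -81.6, -32.6).
Then from the N_03 sphere: z² = 133.13² − (x + 33.7)² − (y − 85.0)² with x = -81.597, y = -32.599, so z ≈ 39.999 ≈ 40.0 km.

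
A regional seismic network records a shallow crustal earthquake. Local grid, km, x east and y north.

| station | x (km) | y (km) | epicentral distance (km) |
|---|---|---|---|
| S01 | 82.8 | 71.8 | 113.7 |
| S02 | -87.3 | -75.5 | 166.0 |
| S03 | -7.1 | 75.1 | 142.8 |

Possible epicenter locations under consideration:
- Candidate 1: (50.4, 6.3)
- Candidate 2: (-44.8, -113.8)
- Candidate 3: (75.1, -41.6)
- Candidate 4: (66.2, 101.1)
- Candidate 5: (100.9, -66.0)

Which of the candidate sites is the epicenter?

For each candidate, compare |candidate − station| to the reported distance:
Candidate 1: residuals S01 40.6, S02 5.8, S03 53.1 → max 53.1 km
Candidate 2: residuals S01 111.5, S02 108.8, S03 49.8 → max 111.5 km
Candidate 3: residuals S01 0.0, S02 0.1, S03 0.1 → max 0.1 km
Candidate 4: residuals S01 80.0, S02 68.0, S03 65.0 → max 80.0 km
Candidate 5: residuals S01 25.3, S02 22.4, S03 34.9 → max 34.9 km
Only Candidate 3 has all residuals ≈ 0.

Candidate 3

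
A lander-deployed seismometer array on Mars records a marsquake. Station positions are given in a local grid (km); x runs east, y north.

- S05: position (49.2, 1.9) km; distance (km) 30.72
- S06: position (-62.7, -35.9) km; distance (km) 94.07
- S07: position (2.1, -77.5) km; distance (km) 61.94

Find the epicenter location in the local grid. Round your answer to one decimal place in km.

Circle about each station: (x − 49.2)² + (y − 1.9)² = 30.72²; (x + 62.7)² + (y + 35.9)² = 94.07²; (x − 2.1)² + (y + 77.5)² = 61.94².
Subtracting the S05 equation from the S06 and S07 equations removes the quadratic terms:
-223.8 x − 75.6 y = -5109.60
-94.2 x − 158.8 y = 693.56
Solving the 2×2 system: x ≈ 30.4, y ≈ -22.4 km.
Check against S05 (with the unrounded x, y): √((x − 49.2)²+(y − 1.9)²) = 30.72 ≈ 30.72 km. ✓

(30.4, -22.4)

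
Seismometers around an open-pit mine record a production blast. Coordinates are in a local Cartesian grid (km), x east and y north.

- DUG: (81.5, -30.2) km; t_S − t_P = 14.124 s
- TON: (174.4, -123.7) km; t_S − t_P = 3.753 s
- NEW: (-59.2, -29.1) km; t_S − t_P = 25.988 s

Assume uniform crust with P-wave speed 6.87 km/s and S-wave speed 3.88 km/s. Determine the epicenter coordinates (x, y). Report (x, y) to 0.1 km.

Distance from S−P lag: d = Δt · v_P v_S / (v_P − v_S) = Δt · (6.87·3.88)/(6.87−3.88) ≈ 8.9149·Δt.
So d_DUG = 125.91, d_TON = 33.46, d_NEW = 231.68 km.
Circle about each station: (x − 81.5)² + (y + 30.2)² = 125.91²; (x − 174.4)² + (y + 123.7)² = 33.46²; (x + 59.2)² + (y + 29.1)² = 231.68².
Subtracting the DUG equation from the TON and NEW equations removes the quadratic terms:
185.8 x − 187.0 y = 52896.52
-281.4 x + 2.2 y = -41025.13
Solving the 2×2 system: x ≈ 144.7, y ≈ -139.1 km.
Check against DUG (with the unrounded x, y): √((x − 81.5)²+(y + 30.2)²) = 125.91 ≈ 125.91 km. ✓

144.7 km east, -139.1 km north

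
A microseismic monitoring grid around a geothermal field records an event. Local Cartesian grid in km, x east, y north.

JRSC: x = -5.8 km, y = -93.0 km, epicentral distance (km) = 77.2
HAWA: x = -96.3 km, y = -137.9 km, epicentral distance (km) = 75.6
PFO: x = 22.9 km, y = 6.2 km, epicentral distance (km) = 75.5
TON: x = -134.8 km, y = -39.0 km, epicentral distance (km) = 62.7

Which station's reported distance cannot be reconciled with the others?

PFO

Solve using three stations at a time. Using JRSC, HAWA, TON (subtract circle equations pairwise → linear system) gives (x, y) ≈ (-77.6, -64.7).
Distances from that point to each station vs reported:
  JRSC: calculated 77.2 vs reported 77.2 → residual 0.0 km
  HAWA: calculated 75.6 vs reported 75.6 → residual 0.0 km
  PFO: calculated 123.0 vs reported 75.5 → residual 47.5 km
  TON: calculated 62.7 vs reported 62.7 → residual 0.0 km
JRSC, HAWA, TON are mutually consistent (residuals ≈ 0); PFO is off by 47.5 km.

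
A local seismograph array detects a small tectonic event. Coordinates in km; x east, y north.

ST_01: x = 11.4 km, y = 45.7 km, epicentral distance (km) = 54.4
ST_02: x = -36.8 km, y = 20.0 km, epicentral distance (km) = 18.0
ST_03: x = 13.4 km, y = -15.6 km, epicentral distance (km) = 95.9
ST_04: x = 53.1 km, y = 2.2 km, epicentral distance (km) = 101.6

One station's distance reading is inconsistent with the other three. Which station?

ST_03

Solve using three stations at a time. Using ST_01, ST_02, ST_04 (subtract circle equations pairwise → linear system) gives (x, y) ≈ (-42.3, 37.1).
Distances from that point to each station vs reported:
  ST_01: calculated 54.4 vs reported 54.4 → residual 0.0 km
  ST_02: calculated 18.0 vs reported 18.0 → residual 0.0 km
  ST_03: calculated 76.7 vs reported 95.9 → residual 19.2 km
  ST_04: calculated 101.6 vs reported 101.6 → residual 0.0 km
ST_01, ST_02, ST_04 are mutually consistent (residuals ≈ 0); ST_03 is off by 19.2 km.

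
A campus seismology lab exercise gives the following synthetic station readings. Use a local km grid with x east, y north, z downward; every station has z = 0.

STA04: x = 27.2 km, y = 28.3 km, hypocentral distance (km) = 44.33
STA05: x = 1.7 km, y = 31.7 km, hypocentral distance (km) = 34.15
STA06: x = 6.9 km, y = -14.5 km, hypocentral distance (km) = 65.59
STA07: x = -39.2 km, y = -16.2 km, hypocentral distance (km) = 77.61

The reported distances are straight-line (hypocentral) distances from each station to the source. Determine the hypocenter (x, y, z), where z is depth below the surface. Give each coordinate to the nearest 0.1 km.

Each station gives a sphere (x−x_i)² + (y−y_i)² + z² = d_i² (stations at z=0).
Subtracting the STA04 sphere from STA05 and STA06: z² cancels, leaving linear equations in x and y:
-51.0 x + 6.8 y = 265.98
-40.6 x − 85.6 y = -3619.77
Solving: x ≈ 0.398, y ≈ 42.098 km (keep extra digits for the depth step; rounded: 0.4, 42.1).
Then from the STA04 sphere: z² = 44.33² − (x − 27.2)² − (y − 28.3)² with x = 0.398, y = 42.098, so z ≈ 32.503 ≈ 32.5 km.

(0.4, 42.1, 32.5)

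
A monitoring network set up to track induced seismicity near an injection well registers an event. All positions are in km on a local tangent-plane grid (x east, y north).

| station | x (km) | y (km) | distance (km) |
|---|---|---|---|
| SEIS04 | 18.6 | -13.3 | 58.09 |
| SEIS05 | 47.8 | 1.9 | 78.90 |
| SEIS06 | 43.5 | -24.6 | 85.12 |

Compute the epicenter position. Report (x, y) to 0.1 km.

(-29.0, 20.0)

Circle about each station: (x − 18.6)² + (y + 13.3)² = 58.09²; (x − 47.8)² + (y − 1.9)² = 78.90²; (x − 43.5)² + (y + 24.6)² = 85.12².
Subtracting the SEIS04 equation from the SEIS05 and SEIS06 equations removes the quadratic terms:
58.4 x + 30.4 y = -1085.16
49.8 x − 22.6 y = -1896.41
Solving the 2×2 system: x ≈ -29.0, y ≈ 20.0 km.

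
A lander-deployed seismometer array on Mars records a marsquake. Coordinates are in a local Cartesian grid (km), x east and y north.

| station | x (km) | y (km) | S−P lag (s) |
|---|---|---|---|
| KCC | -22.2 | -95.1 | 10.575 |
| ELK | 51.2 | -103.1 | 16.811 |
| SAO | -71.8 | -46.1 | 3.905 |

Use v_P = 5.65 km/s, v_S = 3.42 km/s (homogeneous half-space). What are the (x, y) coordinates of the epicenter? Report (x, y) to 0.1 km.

(-63.5, -13.3)

Distance from S−P lag: d = Δt · v_P v_S / (v_P − v_S) = Δt · (5.65·3.42)/(5.65−3.42) ≈ 8.6650·Δt.
So d_KCC = 91.63, d_ELK = 145.67, d_SAO = 33.84 km.
Circle about each station: (x + 22.2)² + (y + 95.1)² = 91.63²; (x − 51.2)² + (y + 103.1)² = 145.67²; (x + 71.8)² + (y + 46.1)² = 33.84².
Subtracting pairs of circle equations eliminates x²+y² and gives linear equations (the radical axes):
146.8 x − 16.0 y = -9109.49
-99.2 x + 98.0 y = 4994.51
Solving the 2×2 system: x ≈ -63.5, y ≈ -13.3 km.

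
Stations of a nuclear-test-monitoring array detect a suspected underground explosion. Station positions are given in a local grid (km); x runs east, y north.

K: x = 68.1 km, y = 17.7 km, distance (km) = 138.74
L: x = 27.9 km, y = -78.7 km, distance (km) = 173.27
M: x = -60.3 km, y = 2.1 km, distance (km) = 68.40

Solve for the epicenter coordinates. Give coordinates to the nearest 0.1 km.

Circle about each station: (x − 68.1)² + (y − 17.7)² = 138.74²; (x − 27.9)² + (y + 78.7)² = 173.27²; (x + 60.3)² + (y − 2.1)² = 68.40².
Subtracting pairs of circle equations eliminates x²+y² and gives linear equations (the radical axes):
-80.4 x − 192.8 y = -8752.51
-256.8 x − 31.2 y = 13259.83
Solving the 2×2 system: x ≈ -60.2, y ≈ 70.5 km.

x ≈ -60.2 km, y ≈ 70.5 km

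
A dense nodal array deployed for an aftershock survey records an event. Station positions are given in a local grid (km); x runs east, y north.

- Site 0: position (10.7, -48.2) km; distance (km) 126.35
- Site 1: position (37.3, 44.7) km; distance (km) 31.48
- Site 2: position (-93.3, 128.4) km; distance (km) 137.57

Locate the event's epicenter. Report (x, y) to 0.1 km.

(33.9, 76.0)

Circle about each station: (x − 10.7)² + (y + 48.2)² = 126.35²; (x − 37.3)² + (y − 44.7)² = 31.48²; (x + 93.3)² + (y − 128.4)² = 137.57².
Subtracting the Site 0 equation from the Site 1 and Site 2 equations removes the quadratic terms:
53.2 x + 185.8 y = 15924.98
-208.0 x + 353.2 y = 19792.54
Solving the 2×2 system: x ≈ 33.9, y ≈ 76.0 km.
Check against Site 0 (with the unrounded x, y): √((x − 10.7)²+(y + 48.2)²) = 126.35 ≈ 126.35 km. ✓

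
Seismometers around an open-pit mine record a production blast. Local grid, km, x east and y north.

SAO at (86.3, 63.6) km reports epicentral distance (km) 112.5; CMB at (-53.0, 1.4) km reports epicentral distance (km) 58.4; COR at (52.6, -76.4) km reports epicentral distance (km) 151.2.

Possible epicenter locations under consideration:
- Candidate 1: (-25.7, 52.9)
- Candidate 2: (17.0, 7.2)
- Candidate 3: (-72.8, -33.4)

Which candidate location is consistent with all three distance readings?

Candidate 1

For each candidate, compare |candidate − station| to the reported distance:
Candidate 1: residuals SAO 0.0, CMB 0.1, COR 0.0 → max 0.1 km
Candidate 2: residuals SAO 23.1, CMB 11.8, COR 60.3 → max 60.3 km
Candidate 3: residuals SAO 73.8, CMB 18.4, COR 18.6 → max 73.8 km
Only Candidate 1 has all residuals ≈ 0.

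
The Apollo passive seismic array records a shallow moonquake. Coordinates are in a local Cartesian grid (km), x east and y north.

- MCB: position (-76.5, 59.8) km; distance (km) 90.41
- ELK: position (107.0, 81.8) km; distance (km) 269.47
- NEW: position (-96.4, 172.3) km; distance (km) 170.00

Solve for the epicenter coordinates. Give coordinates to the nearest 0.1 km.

Circle about each station: (x + 76.5)² + (y − 59.8)² = 90.41²; (x − 107.0)² + (y − 81.8)² = 269.47²; (x + 96.4)² + (y − 172.3)² = 170.00².
Subtracting the MCB equation from the ELK and NEW equations removes the quadratic terms:
367.0 x + 44.0 y = -55728.16
-39.8 x + 225.0 y = 8825.93
Solving the 2×2 system: x ≈ -153.3, y ≈ 12.1 km.

(-153.3, 12.1)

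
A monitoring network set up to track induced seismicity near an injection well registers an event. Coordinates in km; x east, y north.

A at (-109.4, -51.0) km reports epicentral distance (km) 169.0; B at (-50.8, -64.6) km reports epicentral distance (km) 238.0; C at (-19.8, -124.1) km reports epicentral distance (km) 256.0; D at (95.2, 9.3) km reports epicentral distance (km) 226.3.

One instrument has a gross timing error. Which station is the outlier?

Solve using three stations at a time. Using A, C, D (subtract circle equations pairwise → linear system) gives (x, y) ≈ (-103.3, 117.9).
Distances from that point to each station vs reported:
  A: calculated 169.0 vs reported 169.0 → residual 0.0 km
  B: calculated 189.9 vs reported 238.0 → residual 48.1 km
  C: calculated 256.0 vs reported 256.0 → residual 0.0 km
  D: calculated 226.3 vs reported 226.3 → residual 0.0 km
A, C, D are mutually consistent (residuals ≈ 0); B is off by 48.1 km.

B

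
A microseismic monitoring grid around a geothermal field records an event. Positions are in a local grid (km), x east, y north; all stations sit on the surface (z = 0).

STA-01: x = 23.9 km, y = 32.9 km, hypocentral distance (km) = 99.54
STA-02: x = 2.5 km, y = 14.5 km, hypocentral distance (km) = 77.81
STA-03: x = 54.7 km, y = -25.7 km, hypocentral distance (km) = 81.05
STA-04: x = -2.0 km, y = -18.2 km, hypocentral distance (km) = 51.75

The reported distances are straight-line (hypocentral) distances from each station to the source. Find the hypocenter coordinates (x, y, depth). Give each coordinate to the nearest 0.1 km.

Each station gives a sphere (x−x_i)² + (y−y_i)² + z² = d_i² (stations at z=0).
Subtracting the STA-01 sphere from STA-02 and STA-03: z² cancels, leaving linear equations in x and y:
-42.8 x − 36.8 y = 2416.70
61.6 x − 117.2 y = 5338.07
Solving: x ≈ -11.918, y ≈ -51.810 km (keep extra digits for the depth step; rounded: -11.9, -51.8).
Then from the STA-01 sphere: z² = 99.54² − (x − 23.9)² − (y − 32.9)² with x = -11.918, y = -51.810, so z ≈ 38.072 ≈ 38.1 km.

x ≈ -11.9 km, y ≈ -51.8 km, depth ≈ 38.1 km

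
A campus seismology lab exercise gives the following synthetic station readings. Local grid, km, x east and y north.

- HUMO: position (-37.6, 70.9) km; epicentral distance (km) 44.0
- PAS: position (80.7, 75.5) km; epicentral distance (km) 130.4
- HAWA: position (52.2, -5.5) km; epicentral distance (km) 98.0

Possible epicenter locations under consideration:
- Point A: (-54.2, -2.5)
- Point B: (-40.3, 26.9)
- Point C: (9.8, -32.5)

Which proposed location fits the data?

For each candidate, compare |candidate − station| to the reported distance:
Point A: residuals HUMO 31.3, PAS 25.4, HAWA 8.4 → max 31.3 km
Point B: residuals HUMO 0.1, PAS 0.0, HAWA 0.0 → max 0.1 km
Point C: residuals HUMO 69.7, PAS 1.2, HAWA 47.7 → max 69.7 km
Only Point B has all residuals ≈ 0.

Point B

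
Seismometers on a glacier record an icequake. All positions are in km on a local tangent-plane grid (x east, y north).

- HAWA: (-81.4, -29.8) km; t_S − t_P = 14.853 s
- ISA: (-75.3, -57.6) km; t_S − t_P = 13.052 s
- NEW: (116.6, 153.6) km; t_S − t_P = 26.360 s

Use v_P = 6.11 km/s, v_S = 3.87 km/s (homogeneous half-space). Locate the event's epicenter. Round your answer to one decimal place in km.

x ≈ 49.3 km, y ≈ -116.4 km

Distance from S−P lag: d = Δt · v_P v_S / (v_P − v_S) = Δt · (6.11·3.87)/(6.11−3.87) ≈ 10.5561·Δt.
So d_HAWA = 156.79, d_ISA = 137.78, d_NEW = 278.26 km.
Circle about each station: (x + 81.4)² + (y + 29.8)² = 156.79²; (x + 75.3)² + (y + 57.6)² = 137.78²; (x − 116.6)² + (y − 153.6)² = 278.26².
Subtracting the HAWA equation from the ISA and NEW equations removes the quadratic terms:
12.2 x − 55.6 y = 7073.63
396.0 x + 366.8 y = -23171.00
Solving the 2×2 system: x ≈ 49.3, y ≈ -116.4 km.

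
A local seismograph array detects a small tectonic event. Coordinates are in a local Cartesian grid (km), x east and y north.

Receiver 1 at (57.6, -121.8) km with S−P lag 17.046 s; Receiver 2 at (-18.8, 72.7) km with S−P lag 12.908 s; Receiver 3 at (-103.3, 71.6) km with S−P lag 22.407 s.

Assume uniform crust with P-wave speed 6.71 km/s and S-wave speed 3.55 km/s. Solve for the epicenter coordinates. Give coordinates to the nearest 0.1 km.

Distance from S−P lag: d = Δt · v_P v_S / (v_P − v_S) = Δt · (6.71·3.55)/(6.71−3.55) ≈ 7.5381·Δt.
So d_Receiver 1 = 128.50, d_Receiver 2 = 97.30, d_Receiver 3 = 168.91 km.
Circle about each station: (x − 57.6)² + (y + 121.8)² = 128.50²; (x + 18.8)² + (y − 72.7)² = 97.30²; (x + 103.3)² + (y − 71.6)² = 168.91².
Subtracting pairs of circle equations eliminates x²+y² and gives linear equations (the radical axes):
-152.8 x + 389.0 y = -5469.31
-321.8 x + 386.8 y = -14373.89
Solving the 2×2 system: x ≈ 52.6, y ≈ 6.6 km.

(52.6, 6.6)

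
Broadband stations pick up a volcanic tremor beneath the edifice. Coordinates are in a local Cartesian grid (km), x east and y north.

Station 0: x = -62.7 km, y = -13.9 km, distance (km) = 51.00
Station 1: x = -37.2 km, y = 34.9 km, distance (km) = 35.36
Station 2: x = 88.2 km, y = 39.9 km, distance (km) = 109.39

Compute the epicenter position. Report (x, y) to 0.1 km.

Circle about each station: (x + 62.7)² + (y + 13.9)² = 51.00²; (x + 37.2)² + (y − 34.9)² = 35.36²; (x − 88.2)² + (y − 39.9)² = 109.39².
Subtracting the Station 0 equation from the Station 1 and Station 2 equations removes the quadratic terms:
51.0 x + 97.6 y = -171.98
301.8 x + 107.6 y = -4118.42
Solving the 2×2 system: x ≈ -16.0, y ≈ 6.6 km.
Check against Station 0 (with the unrounded x, y): √((x + 62.7)²+(y + 13.9)²) = 51.00 ≈ 51.00 km. ✓

-16.0 km east, 6.6 km north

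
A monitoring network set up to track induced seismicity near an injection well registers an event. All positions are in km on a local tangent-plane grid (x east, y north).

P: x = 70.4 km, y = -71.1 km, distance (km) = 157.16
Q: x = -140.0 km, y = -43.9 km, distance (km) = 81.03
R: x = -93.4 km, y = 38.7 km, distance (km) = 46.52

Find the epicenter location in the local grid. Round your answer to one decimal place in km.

-70.7 km east, -1.9 km north

Circle about each station: (x − 70.4)² + (y + 71.1)² = 157.16²; (x + 140.0)² + (y + 43.9)² = 81.03²; (x + 93.4)² + (y − 38.7)² = 46.52².
Subtracting the P equation from the Q and R equations removes the quadratic terms:
-420.8 x + 54.4 y = 29649.24
-327.6 x + 219.6 y = 22745.04
Solving the 2×2 system: x ≈ -70.7, y ≈ -1.9 km.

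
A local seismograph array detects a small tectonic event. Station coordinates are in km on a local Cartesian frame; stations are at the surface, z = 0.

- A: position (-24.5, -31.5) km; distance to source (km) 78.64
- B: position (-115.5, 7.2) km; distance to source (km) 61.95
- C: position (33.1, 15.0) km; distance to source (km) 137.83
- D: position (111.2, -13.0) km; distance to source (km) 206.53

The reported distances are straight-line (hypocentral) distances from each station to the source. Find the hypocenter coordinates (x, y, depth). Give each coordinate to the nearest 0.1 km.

Each station gives a sphere (x−x_i)² + (y−y_i)² + z² = d_i² (stations at z=0).
Subtracting the A sphere from B and C: z² cancels, leaving linear equations in x and y:
-182.0 x + 77.4 y = 14146.04
115.2 x + 93.0 y = -13084.75
Solving: x ≈ -90.097, y ≈ -29.092 km (keep extra digits for the depth step; rounded: -90.1, -29.1).
Then from the A sphere: z² = 78.64² − (x + 24.5)² − (y + 31.5)² with x = -90.097, y = -29.092, so z ≈ 43.307 ≈ 43.3 km.

x ≈ -90.1 km, y ≈ -29.1 km, depth ≈ 43.3 km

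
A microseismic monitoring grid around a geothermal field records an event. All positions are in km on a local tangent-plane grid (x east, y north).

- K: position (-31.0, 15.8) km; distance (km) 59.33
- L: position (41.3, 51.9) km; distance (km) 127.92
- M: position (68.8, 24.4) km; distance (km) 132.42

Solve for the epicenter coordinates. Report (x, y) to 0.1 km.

Circle about each station: (x + 31.0)² + (y − 15.8)² = 59.33²; (x − 41.3)² + (y − 51.9)² = 127.92²; (x − 68.8)² + (y − 24.4)² = 132.42².
Subtracting the K equation from the L and M equations removes the quadratic terms:
144.6 x + 72.2 y = -9654.82
199.6 x + 17.2 y = -9896.85
Solving the 2×2 system: x ≈ -46.0, y ≈ -41.6 km.

-46.0 km east, -41.6 km north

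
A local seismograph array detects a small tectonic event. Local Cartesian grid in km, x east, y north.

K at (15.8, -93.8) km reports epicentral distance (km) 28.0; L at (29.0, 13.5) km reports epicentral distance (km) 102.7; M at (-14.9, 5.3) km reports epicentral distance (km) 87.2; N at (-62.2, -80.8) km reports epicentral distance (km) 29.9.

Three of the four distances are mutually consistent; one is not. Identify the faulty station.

Solve using three stations at a time. Using K, L, M (subtract circle equations pairwise → linear system) gives (x, y) ≈ (-9.5, -81.7).
Distances from that point to each station vs reported:
  K: calculated 28.0 vs reported 28.0 → residual 0.0 km
  L: calculated 102.7 vs reported 102.7 → residual 0.0 km
  M: calculated 87.2 vs reported 87.2 → residual 0.0 km
  N: calculated 52.8 vs reported 29.9 → residual 22.9 km
K, L, M are mutually consistent (residuals ≈ 0); N is off by 22.9 km.

N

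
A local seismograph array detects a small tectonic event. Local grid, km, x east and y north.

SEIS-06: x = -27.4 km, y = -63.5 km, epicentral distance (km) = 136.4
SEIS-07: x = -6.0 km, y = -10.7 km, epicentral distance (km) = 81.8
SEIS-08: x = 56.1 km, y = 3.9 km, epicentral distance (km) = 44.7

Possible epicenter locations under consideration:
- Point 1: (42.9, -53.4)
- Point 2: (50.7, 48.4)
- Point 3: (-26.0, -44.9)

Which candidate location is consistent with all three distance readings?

Point 2

For each candidate, compare |candidate − station| to the reported distance:
Point 1: residuals SEIS-06 65.4, SEIS-07 16.9, SEIS-08 14.1 → max 65.4 km
Point 2: residuals SEIS-06 0.1, SEIS-07 0.1, SEIS-08 0.1 → max 0.1 km
Point 3: residuals SEIS-06 117.7, SEIS-07 42.2, SEIS-08 50.8 → max 117.7 km
Only Point 2 has all residuals ≈ 0.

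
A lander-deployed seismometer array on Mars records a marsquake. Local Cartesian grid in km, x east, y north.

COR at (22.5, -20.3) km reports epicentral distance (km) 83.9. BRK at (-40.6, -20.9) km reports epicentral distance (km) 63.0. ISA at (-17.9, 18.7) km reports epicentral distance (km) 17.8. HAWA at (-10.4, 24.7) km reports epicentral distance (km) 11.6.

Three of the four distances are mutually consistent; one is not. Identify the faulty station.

Solve using three stations at a time. Using BRK, ISA, HAWA (subtract circle equations pairwise → linear system) gives (x, y) ≈ (-13.4, 35.9).
Distances from that point to each station vs reported:
  COR: calculated 66.7 vs reported 83.9 → residual 17.2 km
  BRK: calculated 63.0 vs reported 63.0 → residual 0.0 km
  ISA: calculated 17.8 vs reported 17.8 → residual 0.0 km
  HAWA: calculated 11.6 vs reported 11.6 → residual 0.0 km
BRK, ISA, HAWA are mutually consistent (residuals ≈ 0); COR is off by 17.2 km.

COR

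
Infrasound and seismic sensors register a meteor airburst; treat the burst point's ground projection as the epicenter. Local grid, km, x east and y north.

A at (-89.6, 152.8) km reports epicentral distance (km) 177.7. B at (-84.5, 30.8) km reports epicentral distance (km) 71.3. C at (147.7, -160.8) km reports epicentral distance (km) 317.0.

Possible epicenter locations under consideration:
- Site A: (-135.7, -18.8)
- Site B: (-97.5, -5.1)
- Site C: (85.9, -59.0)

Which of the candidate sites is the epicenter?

Site A

For each candidate, compare |candidate − station| to the reported distance:
Site A: residuals A 0.0, B 0.0, C 0.0 → max 0.0 km
Site B: residuals A 19.6, B 33.1, C 26.5 → max 33.1 km
Site C: residuals A 97.4, B 121.3, C 197.9 → max 197.9 km
Only Site A has all residuals ≈ 0.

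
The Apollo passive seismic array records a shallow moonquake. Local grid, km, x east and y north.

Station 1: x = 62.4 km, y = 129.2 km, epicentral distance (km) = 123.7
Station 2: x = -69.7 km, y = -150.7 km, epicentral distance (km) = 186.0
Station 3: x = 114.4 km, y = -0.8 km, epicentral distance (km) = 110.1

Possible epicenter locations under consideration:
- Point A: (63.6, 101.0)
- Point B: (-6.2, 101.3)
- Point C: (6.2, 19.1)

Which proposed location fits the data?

Point C

For each candidate, compare |candidate − station| to the reported distance:
Point A: residuals Station 1 95.5, Station 2 98.8, Station 3 3.7 → max 98.8 km
Point B: residuals Station 1 49.6, Station 2 73.9, Station 3 47.9 → max 73.9 km
Point C: residuals Station 1 0.1, Station 2 0.0, Station 3 0.1 → max 0.1 km
Only Point C has all residuals ≈ 0.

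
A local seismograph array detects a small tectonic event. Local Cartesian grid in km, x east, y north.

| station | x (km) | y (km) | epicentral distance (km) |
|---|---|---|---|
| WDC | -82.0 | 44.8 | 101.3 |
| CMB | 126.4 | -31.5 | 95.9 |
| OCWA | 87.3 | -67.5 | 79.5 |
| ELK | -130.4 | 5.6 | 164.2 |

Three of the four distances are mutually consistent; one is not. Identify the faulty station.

WDC

Solve using three stations at a time. Using CMB, OCWA, ELK (subtract circle equations pairwise → linear system) gives (x, y) ≈ (33.1, -9.4).
Distances from that point to each station vs reported:
  WDC: calculated 127.2 vs reported 101.3 → residual 25.9 km
  CMB: calculated 95.9 vs reported 95.9 → residual 0.0 km
  OCWA: calculated 79.5 vs reported 79.5 → residual 0.0 km
  ELK: calculated 164.2 vs reported 164.2 → residual 0.0 km
CMB, OCWA, ELK are mutually consistent (residuals ≈ 0); WDC is off by 25.9 km.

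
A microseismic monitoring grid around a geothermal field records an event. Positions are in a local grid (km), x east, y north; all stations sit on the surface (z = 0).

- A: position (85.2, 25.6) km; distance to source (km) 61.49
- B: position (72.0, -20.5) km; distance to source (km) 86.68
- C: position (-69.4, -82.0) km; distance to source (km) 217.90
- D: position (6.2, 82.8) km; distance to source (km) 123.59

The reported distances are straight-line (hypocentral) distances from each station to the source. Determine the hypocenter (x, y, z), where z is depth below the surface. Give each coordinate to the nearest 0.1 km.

Each station gives a sphere (x−x_i)² + (y−y_i)² + z² = d_i² (stations at z=0).
Subtracting the A sphere from B and C: z² cancels, leaving linear equations in x and y:
-26.4 x − 92.2 y = -6042.55
-309.2 x − 215.2 y = -40073.43
Solving: x ≈ 104.894, y ≈ 35.503 km (keep extra digits for the depth step; rounded: 104.9, 35.5).
Then from the A sphere: z² = 61.49² − (x − 85.2)² − (y − 25.6)² with x = 104.894, y = 35.503, so z ≈ 57.403 ≈ 57.4 km.

(104.9, 35.5, 57.4)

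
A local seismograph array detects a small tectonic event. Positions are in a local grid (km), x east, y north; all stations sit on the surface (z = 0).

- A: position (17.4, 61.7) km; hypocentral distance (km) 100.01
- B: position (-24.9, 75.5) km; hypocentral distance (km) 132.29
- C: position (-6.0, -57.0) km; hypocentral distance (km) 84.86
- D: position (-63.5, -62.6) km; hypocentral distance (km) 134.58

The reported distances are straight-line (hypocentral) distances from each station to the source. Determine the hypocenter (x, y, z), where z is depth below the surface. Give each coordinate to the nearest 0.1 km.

x ≈ 56.2 km, y ≈ -19.4 km, depth ≈ 43.8 km

Each station gives a sphere (x−x_i)² + (y−y_i)² + z² = d_i² (stations at z=0).
Subtracting the A sphere from B and C: z² cancels, leaving linear equations in x and y:
-84.6 x + 27.6 y = -5288.03
-46.8 x − 237.4 y = 1976.13
Solving: x ≈ 56.178, y ≈ -19.399 km (keep extra digits for the depth step; rounded: 56.2, -19.4).
Then from the A sphere: z² = 100.01² − (x − 17.4)² − (y − 61.7)² with x = 56.178, y = -19.399, so z ≈ 43.832 ≈ 43.8 km.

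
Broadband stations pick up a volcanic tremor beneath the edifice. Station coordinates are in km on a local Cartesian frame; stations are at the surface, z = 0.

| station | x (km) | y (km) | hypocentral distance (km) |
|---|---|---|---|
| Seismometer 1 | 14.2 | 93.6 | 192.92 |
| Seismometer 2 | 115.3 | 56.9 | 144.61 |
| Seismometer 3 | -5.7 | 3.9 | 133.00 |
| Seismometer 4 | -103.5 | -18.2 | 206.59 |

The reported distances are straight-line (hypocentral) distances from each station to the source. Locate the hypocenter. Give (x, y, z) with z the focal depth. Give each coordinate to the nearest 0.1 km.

Each station gives a sphere (x−x_i)² + (y−y_i)² + z² = d_i² (stations at z=0).
Subtracting the Seismometer 1 sphere from Seismometer 2 and Seismometer 3: z² cancels, leaving linear equations in x and y:
202.2 x − 73.4 y = 23875.17
-39.8 x − 179.4 y = 10614.23
Solving: x ≈ 89.400, y ≈ -78.999 km (keep extra digits for the depth step; rounded: 89.4, -79.0).
Then from the Seismometer 1 sphere: z² = 192.92² − (x − 14.2)² − (y − 93.6)² with x = 89.400, y = -78.999, so z ≈ 42.103 ≈ 42.1 km.

x ≈ 89.4 km, y ≈ -79.0 km, depth ≈ 42.1 km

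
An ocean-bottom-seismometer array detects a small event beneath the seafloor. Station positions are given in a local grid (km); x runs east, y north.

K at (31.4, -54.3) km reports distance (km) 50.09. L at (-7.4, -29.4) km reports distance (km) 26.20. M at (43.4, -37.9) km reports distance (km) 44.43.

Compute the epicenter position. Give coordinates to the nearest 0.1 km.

Circle about each station: (x − 31.4)² + (y + 54.3)² = 50.09²; (x + 7.4)² + (y + 29.4)² = 26.20²; (x − 43.4)² + (y + 37.9)² = 44.43².
Subtracting the K equation from the L and M equations removes the quadratic terms:
-77.6 x + 49.8 y = -1192.76
24.0 x + 32.8 y = -79.50
Solving the 2×2 system: x ≈ 9.4, y ≈ -9.3 km.
Check against K (with the unrounded x, y): √((x − 31.4)²+(y + 54.3)²) = 50.09 ≈ 50.09 km. ✓

9.4 km east, -9.3 km north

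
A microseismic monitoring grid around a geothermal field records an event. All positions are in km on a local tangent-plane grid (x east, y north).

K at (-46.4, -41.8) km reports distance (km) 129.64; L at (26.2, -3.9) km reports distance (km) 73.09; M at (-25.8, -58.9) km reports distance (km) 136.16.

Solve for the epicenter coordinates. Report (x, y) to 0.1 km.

20.9 km east, 69.0 km north

Circle about each station: (x + 46.4)² + (y + 41.8)² = 129.64²; (x − 26.2)² + (y + 3.9)² = 73.09²; (x + 25.8)² + (y + 58.9)² = 136.16².
Subtracting the K equation from the L and M equations removes the quadratic terms:
145.2 x + 75.8 y = 8265.83
41.2 x − 34.2 y = -1498.37
Solving the 2×2 system: x ≈ 20.9, y ≈ 69.0 km.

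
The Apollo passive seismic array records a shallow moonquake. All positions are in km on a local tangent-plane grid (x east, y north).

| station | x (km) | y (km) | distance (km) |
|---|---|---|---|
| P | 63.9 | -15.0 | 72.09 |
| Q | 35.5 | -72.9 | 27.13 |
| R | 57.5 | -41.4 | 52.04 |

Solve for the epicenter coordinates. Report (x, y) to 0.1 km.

(10.2, -63.1)

Circle about each station: (x − 63.9)² + (y + 15.0)² = 72.09²; (x − 35.5)² + (y + 72.9)² = 27.13²; (x − 57.5)² + (y + 41.4)² = 52.04².
Subtracting pairs of circle equations eliminates x²+y² and gives linear equations (the radical axes):
-56.8 x − 115.8 y = 6727.38
-12.8 x − 52.8 y = 3200.81
Solving the 2×2 system: x ≈ 10.2, y ≈ -63.1 km.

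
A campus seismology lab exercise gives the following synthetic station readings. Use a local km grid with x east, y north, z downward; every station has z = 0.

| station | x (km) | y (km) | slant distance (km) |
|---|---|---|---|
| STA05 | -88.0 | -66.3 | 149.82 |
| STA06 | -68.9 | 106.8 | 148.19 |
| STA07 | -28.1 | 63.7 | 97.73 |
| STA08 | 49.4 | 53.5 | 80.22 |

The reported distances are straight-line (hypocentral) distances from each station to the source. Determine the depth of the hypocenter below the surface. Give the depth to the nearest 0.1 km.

z ≈ 62.8 km

Each station gives a sphere (x−x_i)² + (y−y_i)² + z² = d_i² (stations at z=0).
Subtracting the STA05 sphere from STA06 and STA07: z² cancels, leaving linear equations in x and y:
38.2 x + 346.2 y = 4499.52
119.8 x + 260.0 y = 5602.49
Solving: x ≈ 24.402, y ≈ 10.304 km (keep extra digits for the depth step; rounded: 24.4, 10.3).
Then from the STA05 sphere: z² = 149.82² − (x + 88.0)² − (y + 66.3)² with x = 24.402, y = 10.304, so z ≈ 62.798 ≈ 62.8 km.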